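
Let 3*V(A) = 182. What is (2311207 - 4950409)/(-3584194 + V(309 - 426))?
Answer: 3958803/5376200 ≈ 0.73636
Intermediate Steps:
V(A) = 182/3 (V(A) = (⅓)*182 = 182/3)
(2311207 - 4950409)/(-3584194 + V(309 - 426)) = (2311207 - 4950409)/(-3584194 + 182/3) = -2639202/(-10752400/3) = -2639202*(-3/10752400) = 3958803/5376200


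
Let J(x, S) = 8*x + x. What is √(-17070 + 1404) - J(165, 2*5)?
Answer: -1485 + I*√15666 ≈ -1485.0 + 125.16*I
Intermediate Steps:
J(x, S) = 9*x
√(-17070 + 1404) - J(165, 2*5) = √(-17070 + 1404) - 9*165 = √(-15666) - 1*1485 = I*√15666 - 1485 = -1485 + I*√15666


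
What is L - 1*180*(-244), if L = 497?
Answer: 44417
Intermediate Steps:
L - 1*180*(-244) = 497 - 1*180*(-244) = 497 - 180*(-244) = 497 + 43920 = 44417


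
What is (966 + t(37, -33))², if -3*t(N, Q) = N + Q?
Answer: 8375236/9 ≈ 9.3058e+5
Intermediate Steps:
t(N, Q) = -N/3 - Q/3 (t(N, Q) = -(N + Q)/3 = -N/3 - Q/3)
(966 + t(37, -33))² = (966 + (-⅓*37 - ⅓*(-33)))² = (966 + (-37/3 + 11))² = (966 - 4/3)² = (2894/3)² = 8375236/9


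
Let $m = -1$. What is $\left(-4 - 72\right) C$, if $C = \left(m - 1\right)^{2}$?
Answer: $-304$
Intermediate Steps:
$C = 4$ ($C = \left(-1 - 1\right)^{2} = \left(-2\right)^{2} = 4$)
$\left(-4 - 72\right) C = \left(-4 - 72\right) 4 = \left(-76\right) 4 = -304$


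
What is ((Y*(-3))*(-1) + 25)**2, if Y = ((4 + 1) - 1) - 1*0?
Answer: 1369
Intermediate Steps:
Y = 4 (Y = (5 - 1) + 0 = 4 + 0 = 4)
((Y*(-3))*(-1) + 25)**2 = ((4*(-3))*(-1) + 25)**2 = (-12*(-1) + 25)**2 = (12 + 25)**2 = 37**2 = 1369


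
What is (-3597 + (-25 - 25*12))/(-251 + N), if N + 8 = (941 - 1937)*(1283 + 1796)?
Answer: 3922/3066943 ≈ 0.0012788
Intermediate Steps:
N = -3066692 (N = -8 + (941 - 1937)*(1283 + 1796) = -8 - 996*3079 = -8 - 3066684 = -3066692)
(-3597 + (-25 - 25*12))/(-251 + N) = (-3597 + (-25 - 25*12))/(-251 - 3066692) = (-3597 + (-25 - 300))/(-3066943) = (-3597 - 325)*(-1/3066943) = -3922*(-1/3066943) = 3922/3066943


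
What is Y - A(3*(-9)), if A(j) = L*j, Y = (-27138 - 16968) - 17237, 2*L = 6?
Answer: -61262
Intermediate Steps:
L = 3 (L = (½)*6 = 3)
Y = -61343 (Y = -44106 - 17237 = -61343)
A(j) = 3*j
Y - A(3*(-9)) = -61343 - 3*3*(-9) = -61343 - 3*(-27) = -61343 - 1*(-81) = -61343 + 81 = -61262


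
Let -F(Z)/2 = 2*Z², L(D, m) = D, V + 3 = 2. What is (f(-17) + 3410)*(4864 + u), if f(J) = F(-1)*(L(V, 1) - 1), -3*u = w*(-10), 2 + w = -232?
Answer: 13959112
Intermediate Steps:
V = -1 (V = -3 + 2 = -1)
w = -234 (w = -2 - 232 = -234)
u = -780 (u = -(-78)*(-10) = -⅓*2340 = -780)
F(Z) = -4*Z²
f(J) = 8 (f(J) = (-4*(-1)²)*(-1 - 1) = -4*1*(-2) = -4*(-2) = 8)
(f(-17) + 3410)*(4864 + u) = (8 + 3410)*(4864 - 780) = 3418*4084 = 13959112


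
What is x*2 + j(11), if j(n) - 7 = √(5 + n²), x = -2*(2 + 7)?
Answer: -29 + 3*√14 ≈ -17.775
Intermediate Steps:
x = -18 (x = -2*9 = -18)
j(n) = 7 + √(5 + n²)
x*2 + j(11) = -18*2 + (7 + √(5 + 11²)) = -36 + (7 + √(5 + 121)) = -36 + (7 + √126) = -36 + (7 + 3*√14) = -29 + 3*√14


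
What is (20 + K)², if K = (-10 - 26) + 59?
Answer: 1849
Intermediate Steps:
K = 23 (K = -36 + 59 = 23)
(20 + K)² = (20 + 23)² = 43² = 1849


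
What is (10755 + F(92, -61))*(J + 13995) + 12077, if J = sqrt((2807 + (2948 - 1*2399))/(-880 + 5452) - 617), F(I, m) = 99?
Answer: 151913807 + 94068*I*sqrt(132334)/127 ≈ 1.5191e+8 + 2.6945e+5*I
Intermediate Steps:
J = 26*I*sqrt(132334)/381 (J = sqrt((2807 + (2948 - 2399))/4572 - 617) = sqrt((2807 + 549)*(1/4572) - 617) = sqrt(3356*(1/4572) - 617) = sqrt(839/1143 - 617) = sqrt(-704392/1143) = 26*I*sqrt(132334)/381 ≈ 24.825*I)
(10755 + F(92, -61))*(J + 13995) + 12077 = (10755 + 99)*(26*I*sqrt(132334)/381 + 13995) + 12077 = 10854*(13995 + 26*I*sqrt(132334)/381) + 12077 = (151901730 + 94068*I*sqrt(132334)/127) + 12077 = 151913807 + 94068*I*sqrt(132334)/127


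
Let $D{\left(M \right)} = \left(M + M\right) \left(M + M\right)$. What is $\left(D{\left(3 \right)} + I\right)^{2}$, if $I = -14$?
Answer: $484$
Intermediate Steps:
$D{\left(M \right)} = 4 M^{2}$ ($D{\left(M \right)} = 2 M 2 M = 4 M^{2}$)
$\left(D{\left(3 \right)} + I\right)^{2} = \left(4 \cdot 3^{2} - 14\right)^{2} = \left(4 \cdot 9 - 14\right)^{2} = \left(36 - 14\right)^{2} = 22^{2} = 484$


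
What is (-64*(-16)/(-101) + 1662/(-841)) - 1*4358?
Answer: -371201924/84941 ≈ -4370.1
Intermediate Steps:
(-64*(-16)/(-101) + 1662/(-841)) - 1*4358 = (1024*(-1/101) + 1662*(-1/841)) - 4358 = (-1024/101 - 1662/841) - 4358 = -1029046/84941 - 4358 = -371201924/84941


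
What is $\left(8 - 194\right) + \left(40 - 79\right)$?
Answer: $-225$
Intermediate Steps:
$\left(8 - 194\right) + \left(40 - 79\right) = -186 + \left(40 - 79\right) = -186 - 39 = -225$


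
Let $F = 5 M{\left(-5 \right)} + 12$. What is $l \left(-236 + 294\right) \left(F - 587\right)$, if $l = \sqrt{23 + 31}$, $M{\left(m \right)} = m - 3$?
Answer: $- 107010 \sqrt{6} \approx -2.6212 \cdot 10^{5}$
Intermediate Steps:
$M{\left(m \right)} = -3 + m$ ($M{\left(m \right)} = m - 3 = -3 + m$)
$F = -28$ ($F = 5 \left(-3 - 5\right) + 12 = 5 \left(-8\right) + 12 = -40 + 12 = -28$)
$l = 3 \sqrt{6}$ ($l = \sqrt{54} = 3 \sqrt{6} \approx 7.3485$)
$l \left(-236 + 294\right) \left(F - 587\right) = 3 \sqrt{6} \left(-236 + 294\right) \left(-28 - 587\right) = 3 \sqrt{6} \cdot 58 \left(-615\right) = 3 \sqrt{6} \left(-35670\right) = - 107010 \sqrt{6}$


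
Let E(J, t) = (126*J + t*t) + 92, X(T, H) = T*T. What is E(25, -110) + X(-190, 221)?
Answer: 51442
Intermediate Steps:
X(T, H) = T²
E(J, t) = 92 + t² + 126*J (E(J, t) = (126*J + t²) + 92 = (t² + 126*J) + 92 = 92 + t² + 126*J)
E(25, -110) + X(-190, 221) = (92 + (-110)² + 126*25) + (-190)² = (92 + 12100 + 3150) + 36100 = 15342 + 36100 = 51442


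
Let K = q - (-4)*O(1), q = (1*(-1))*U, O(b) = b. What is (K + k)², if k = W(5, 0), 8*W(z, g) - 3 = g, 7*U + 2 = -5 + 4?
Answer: 72361/3136 ≈ 23.074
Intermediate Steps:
U = -3/7 (U = -2/7 + (-5 + 4)/7 = -2/7 + (⅐)*(-1) = -2/7 - ⅐ = -3/7 ≈ -0.42857)
W(z, g) = 3/8 + g/8
q = 3/7 (q = (1*(-1))*(-3/7) = -1*(-3/7) = 3/7 ≈ 0.42857)
k = 3/8 (k = 3/8 + (⅛)*0 = 3/8 + 0 = 3/8 ≈ 0.37500)
K = 31/7 (K = 3/7 - (-4) = 3/7 - 1*(-4) = 3/7 + 4 = 31/7 ≈ 4.4286)
(K + k)² = (31/7 + 3/8)² = (269/56)² = 72361/3136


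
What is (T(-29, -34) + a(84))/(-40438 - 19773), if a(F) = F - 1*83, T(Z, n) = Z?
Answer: 28/60211 ≈ 0.00046503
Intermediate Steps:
a(F) = -83 + F (a(F) = F - 83 = -83 + F)
(T(-29, -34) + a(84))/(-40438 - 19773) = (-29 + (-83 + 84))/(-40438 - 19773) = (-29 + 1)/(-60211) = -28*(-1/60211) = 28/60211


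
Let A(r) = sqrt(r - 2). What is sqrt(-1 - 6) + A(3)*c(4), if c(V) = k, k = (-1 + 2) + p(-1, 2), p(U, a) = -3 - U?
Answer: -1 + I*sqrt(7) ≈ -1.0 + 2.6458*I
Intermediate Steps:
k = -1 (k = (-1 + 2) + (-3 - 1*(-1)) = 1 + (-3 + 1) = 1 - 2 = -1)
c(V) = -1
A(r) = sqrt(-2 + r)
sqrt(-1 - 6) + A(3)*c(4) = sqrt(-1 - 6) + sqrt(-2 + 3)*(-1) = sqrt(-7) + sqrt(1)*(-1) = I*sqrt(7) + 1*(-1) = I*sqrt(7) - 1 = -1 + I*sqrt(7)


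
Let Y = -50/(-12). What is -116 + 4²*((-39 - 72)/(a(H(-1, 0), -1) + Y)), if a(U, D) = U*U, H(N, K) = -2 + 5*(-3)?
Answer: -214700/1759 ≈ -122.06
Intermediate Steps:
H(N, K) = -17 (H(N, K) = -2 - 15 = -17)
a(U, D) = U²
Y = 25/6 (Y = -50*(-1/12) = 25/6 ≈ 4.1667)
-116 + 4²*((-39 - 72)/(a(H(-1, 0), -1) + Y)) = -116 + 4²*((-39 - 72)/((-17)² + 25/6)) = -116 + 16*(-111/(289 + 25/6)) = -116 + 16*(-111/1759/6) = -116 + 16*(-111*6/1759) = -116 + 16*(-666/1759) = -116 - 10656/1759 = -214700/1759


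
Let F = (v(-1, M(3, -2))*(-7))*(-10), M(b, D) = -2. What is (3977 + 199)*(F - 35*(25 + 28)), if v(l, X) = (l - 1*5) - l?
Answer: -9208080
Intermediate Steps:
v(l, X) = -5 (v(l, X) = (l - 5) - l = (-5 + l) - l = -5)
F = -350 (F = -5*(-7)*(-10) = 35*(-10) = -350)
(3977 + 199)*(F - 35*(25 + 28)) = (3977 + 199)*(-350 - 35*(25 + 28)) = 4176*(-350 - 35*53) = 4176*(-350 - 1855) = 4176*(-2205) = -9208080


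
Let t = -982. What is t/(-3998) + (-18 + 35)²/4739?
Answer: 2904560/9473261 ≈ 0.30661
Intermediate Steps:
t/(-3998) + (-18 + 35)²/4739 = -982/(-3998) + (-18 + 35)²/4739 = -982*(-1/3998) + 17²*(1/4739) = 491/1999 + 289*(1/4739) = 491/1999 + 289/4739 = 2904560/9473261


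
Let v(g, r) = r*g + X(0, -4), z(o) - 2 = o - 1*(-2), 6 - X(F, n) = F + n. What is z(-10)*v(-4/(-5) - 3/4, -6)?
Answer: -291/5 ≈ -58.200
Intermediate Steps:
X(F, n) = 6 - F - n (X(F, n) = 6 - (F + n) = 6 + (-F - n) = 6 - F - n)
z(o) = 4 + o (z(o) = 2 + (o - 1*(-2)) = 2 + (o + 2) = 2 + (2 + o) = 4 + o)
v(g, r) = 10 + g*r (v(g, r) = r*g + (6 - 1*0 - 1*(-4)) = g*r + (6 + 0 + 4) = g*r + 10 = 10 + g*r)
z(-10)*v(-4/(-5) - 3/4, -6) = (4 - 10)*(10 + (-4/(-5) - 3/4)*(-6)) = -6*(10 + (-4*(-1/5) - 3*1/4)*(-6)) = -6*(10 + (4/5 - 3/4)*(-6)) = -6*(10 + (1/20)*(-6)) = -6*(10 - 3/10) = -6*97/10 = -291/5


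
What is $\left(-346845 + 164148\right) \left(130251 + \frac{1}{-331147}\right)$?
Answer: $- \frac{7880128639915512}{331147} \approx -2.3796 \cdot 10^{10}$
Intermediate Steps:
$\left(-346845 + 164148\right) \left(130251 + \frac{1}{-331147}\right) = - 182697 \left(130251 - \frac{1}{331147}\right) = \left(-182697\right) \frac{43132227896}{331147} = - \frac{7880128639915512}{331147}$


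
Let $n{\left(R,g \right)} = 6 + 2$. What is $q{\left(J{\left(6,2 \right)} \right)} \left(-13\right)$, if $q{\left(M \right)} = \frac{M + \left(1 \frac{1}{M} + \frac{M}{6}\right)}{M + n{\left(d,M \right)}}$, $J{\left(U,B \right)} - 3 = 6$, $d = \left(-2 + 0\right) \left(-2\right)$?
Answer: $- \frac{2483}{306} \approx -8.1144$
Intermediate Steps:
$d = 4$ ($d = \left(-2\right) \left(-2\right) = 4$)
$n{\left(R,g \right)} = 8$
$J{\left(U,B \right)} = 9$ ($J{\left(U,B \right)} = 3 + 6 = 9$)
$q{\left(M \right)} = \frac{\frac{1}{M} + \frac{7 M}{6}}{8 + M}$ ($q{\left(M \right)} = \frac{M + \left(1 \frac{1}{M} + \frac{M}{6}\right)}{M + 8} = \frac{M + \left(\frac{1}{M} + M \frac{1}{6}\right)}{8 + M} = \frac{M + \left(\frac{1}{M} + \frac{M}{6}\right)}{8 + M} = \frac{\frac{1}{M} + \frac{7 M}{6}}{8 + M}$)
$q{\left(J{\left(6,2 \right)} \right)} \left(-13\right) = \frac{6 + 7 \cdot 9^{2}}{6 \cdot 9 \left(8 + 9\right)} \left(-13\right) = \frac{1}{6} \cdot \frac{1}{9} \cdot \frac{1}{17} \left(6 + 7 \cdot 81\right) \left(-13\right) = \frac{1}{6} \cdot \frac{1}{9} \cdot \frac{1}{17} \left(6 + 567\right) \left(-13\right) = \frac{1}{6} \cdot \frac{1}{9} \cdot \frac{1}{17} \cdot 573 \left(-13\right) = \frac{191}{306} \left(-13\right) = - \frac{2483}{306}$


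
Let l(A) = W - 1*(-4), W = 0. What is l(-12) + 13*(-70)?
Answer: -906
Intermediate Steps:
l(A) = 4 (l(A) = 0 - 1*(-4) = 0 + 4 = 4)
l(-12) + 13*(-70) = 4 + 13*(-70) = 4 - 910 = -906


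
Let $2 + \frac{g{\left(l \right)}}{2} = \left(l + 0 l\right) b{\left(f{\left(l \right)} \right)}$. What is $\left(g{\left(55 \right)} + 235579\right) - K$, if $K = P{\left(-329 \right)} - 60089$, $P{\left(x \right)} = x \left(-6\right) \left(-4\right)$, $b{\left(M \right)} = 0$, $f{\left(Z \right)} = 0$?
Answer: $303560$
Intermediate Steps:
$P{\left(x \right)} = 24 x$ ($P{\left(x \right)} = - 6 x \left(-4\right) = 24 x$)
$g{\left(l \right)} = -4$ ($g{\left(l \right)} = -4 + 2 \left(l + 0 l\right) 0 = -4 + 2 \left(l + 0\right) 0 = -4 + 2 l 0 = -4 + 2 \cdot 0 = -4 + 0 = -4$)
$K = -67985$ ($K = 24 \left(-329\right) - 60089 = -7896 - 60089 = -67985$)
$\left(g{\left(55 \right)} + 235579\right) - K = \left(-4 + 235579\right) - -67985 = 235575 + 67985 = 303560$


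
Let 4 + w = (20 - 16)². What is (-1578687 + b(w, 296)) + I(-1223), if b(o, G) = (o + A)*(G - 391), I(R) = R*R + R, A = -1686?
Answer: 74849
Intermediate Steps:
w = 12 (w = -4 + (20 - 16)² = -4 + 4² = -4 + 16 = 12)
I(R) = R + R² (I(R) = R² + R = R + R²)
b(o, G) = (-1686 + o)*(-391 + G) (b(o, G) = (o - 1686)*(G - 391) = (-1686 + o)*(-391 + G))
(-1578687 + b(w, 296)) + I(-1223) = (-1578687 + (659226 - 1686*296 - 391*12 + 296*12)) - 1223*(1 - 1223) = (-1578687 + (659226 - 499056 - 4692 + 3552)) - 1223*(-1222) = (-1578687 + 159030) + 1494506 = -1419657 + 1494506 = 74849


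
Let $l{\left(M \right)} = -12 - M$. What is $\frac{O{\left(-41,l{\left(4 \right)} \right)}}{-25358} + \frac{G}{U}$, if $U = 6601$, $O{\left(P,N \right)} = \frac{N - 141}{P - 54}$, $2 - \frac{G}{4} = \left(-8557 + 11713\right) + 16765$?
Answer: $- \frac{191941317117}{15901875010} \approx -12.07$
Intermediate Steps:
$G = -79676$ ($G = 8 - 4 \left(\left(-8557 + 11713\right) + 16765\right) = 8 - 4 \left(3156 + 16765\right) = 8 - 79684 = -79676$)
$O{\left(P,N \right)} = \frac{-141 + N}{-54 + P}$
$\frac{O{\left(-41,l{\left(4 \right)} \right)}}{-25358} + \frac{G}{U} = \frac{\frac{1}{-54 - 41} \left(-141 - 16\right)}{-25358} - \frac{79676}{6601} = \frac{-141 - 16}{-95} \left(- \frac{1}{25358}\right) - \frac{79676}{6601} = - \frac{-141 - 16}{95} \left(- \frac{1}{25358}\right) - \frac{79676}{6601} = \left(- \frac{1}{95}\right) \left(-157\right) \left(- \frac{1}{25358}\right) - \frac{79676}{6601} = \frac{157}{95} \left(- \frac{1}{25358}\right) - \frac{79676}{6601} = - \frac{157}{2409010} - \frac{79676}{6601} = - \frac{191941317117}{15901875010}$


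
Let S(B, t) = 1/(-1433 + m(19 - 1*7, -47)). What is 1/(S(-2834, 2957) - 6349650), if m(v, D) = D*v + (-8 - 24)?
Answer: -2029/12883439851 ≈ -1.5749e-7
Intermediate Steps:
m(v, D) = -32 + D*v (m(v, D) = D*v - 32 = -32 + D*v)
S(B, t) = -1/2029 (S(B, t) = 1/(-1433 + (-32 - 47*(19 - 1*7))) = 1/(-1433 + (-32 - 47*(19 - 7))) = 1/(-1433 + (-32 - 47*12)) = 1/(-1433 + (-32 - 564)) = 1/(-1433 - 596) = 1/(-2029) = -1/2029)
1/(S(-2834, 2957) - 6349650) = 1/(-1/2029 - 6349650) = 1/(-12883439851/2029) = -2029/12883439851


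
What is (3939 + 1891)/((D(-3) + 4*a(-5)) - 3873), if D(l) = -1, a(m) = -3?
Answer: -2915/1943 ≈ -1.5003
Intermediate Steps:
(3939 + 1891)/((D(-3) + 4*a(-5)) - 3873) = (3939 + 1891)/((-1 + 4*(-3)) - 3873) = 5830/((-1 - 12) - 3873) = 5830/(-13 - 3873) = 5830/(-3886) = 5830*(-1/3886) = -2915/1943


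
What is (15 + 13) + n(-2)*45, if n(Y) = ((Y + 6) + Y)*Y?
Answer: -152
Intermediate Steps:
n(Y) = Y*(6 + 2*Y) (n(Y) = ((6 + Y) + Y)*Y = (6 + 2*Y)*Y = Y*(6 + 2*Y))
(15 + 13) + n(-2)*45 = (15 + 13) + (2*(-2)*(3 - 2))*45 = 28 + (2*(-2)*1)*45 = 28 - 4*45 = 28 - 180 = -152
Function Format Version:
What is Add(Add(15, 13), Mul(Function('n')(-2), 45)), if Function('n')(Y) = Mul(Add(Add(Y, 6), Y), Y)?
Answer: -152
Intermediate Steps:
Function('n')(Y) = Mul(Y, Add(6, Mul(2, Y))) (Function('n')(Y) = Mul(Add(Add(6, Y), Y), Y) = Mul(Add(6, Mul(2, Y)), Y) = Mul(Y, Add(6, Mul(2, Y))))
Add(Add(15, 13), Mul(Function('n')(-2), 45)) = Add(Add(15, 13), Mul(Mul(2, -2, Add(3, -2)), 45)) = Add(28, Mul(Mul(2, -2, 1), 45)) = Add(28, Mul(-4, 45)) = Add(28, -180) = -152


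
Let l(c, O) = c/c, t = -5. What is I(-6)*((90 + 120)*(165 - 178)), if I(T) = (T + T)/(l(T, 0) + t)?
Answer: -8190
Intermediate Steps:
l(c, O) = 1
I(T) = -T/2 (I(T) = (T + T)/(1 - 5) = (2*T)/(-4) = (2*T)*(-1/4) = -T/2)
I(-6)*((90 + 120)*(165 - 178)) = (-1/2*(-6))*((90 + 120)*(165 - 178)) = 3*(210*(-13)) = 3*(-2730) = -8190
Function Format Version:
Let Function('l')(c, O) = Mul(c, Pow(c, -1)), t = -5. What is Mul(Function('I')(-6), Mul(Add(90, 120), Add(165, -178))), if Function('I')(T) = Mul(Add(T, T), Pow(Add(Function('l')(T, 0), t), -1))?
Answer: -8190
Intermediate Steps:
Function('l')(c, O) = 1
Function('I')(T) = Mul(Rational(-1, 2), T) (Function('I')(T) = Mul(Add(T, T), Pow(Add(1, -5), -1)) = Mul(Mul(2, T), Pow(-4, -1)) = Mul(Mul(2, T), Rational(-1, 4)) = Mul(Rational(-1, 2), T))
Mul(Function('I')(-6), Mul(Add(90, 120), Add(165, -178))) = Mul(Mul(Rational(-1, 2), -6), Mul(Add(90, 120), Add(165, -178))) = Mul(3, Mul(210, -13)) = Mul(3, -2730) = -8190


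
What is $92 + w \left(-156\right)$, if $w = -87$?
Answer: $13664$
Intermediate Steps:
$92 + w \left(-156\right) = 92 - -13572 = 92 + 13572 = 13664$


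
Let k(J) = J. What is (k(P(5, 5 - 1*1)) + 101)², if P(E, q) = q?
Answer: 11025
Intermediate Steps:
(k(P(5, 5 - 1*1)) + 101)² = ((5 - 1*1) + 101)² = ((5 - 1) + 101)² = (4 + 101)² = 105² = 11025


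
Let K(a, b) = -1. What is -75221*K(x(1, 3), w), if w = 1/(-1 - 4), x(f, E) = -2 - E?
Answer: 75221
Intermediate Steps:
w = -⅕ (w = 1/(-5) = -⅕ ≈ -0.20000)
-75221*K(x(1, 3), w) = -75221*(-1) = 75221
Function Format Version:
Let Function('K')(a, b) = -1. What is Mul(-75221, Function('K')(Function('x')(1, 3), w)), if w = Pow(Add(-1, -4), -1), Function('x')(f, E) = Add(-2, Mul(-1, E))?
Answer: 75221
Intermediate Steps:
w = Rational(-1, 5) (w = Pow(-5, -1) = Rational(-1, 5) ≈ -0.20000)
Mul(-75221, Function('K')(Function('x')(1, 3), w)) = Mul(-75221, -1) = 75221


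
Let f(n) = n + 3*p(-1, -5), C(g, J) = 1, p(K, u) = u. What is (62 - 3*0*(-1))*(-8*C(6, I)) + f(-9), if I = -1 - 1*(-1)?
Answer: -520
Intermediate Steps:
I = 0 (I = -1 + 1 = 0)
f(n) = -15 + n (f(n) = n + 3*(-5) = n - 15 = -15 + n)
(62 - 3*0*(-1))*(-8*C(6, I)) + f(-9) = (62 - 3*0*(-1))*(-8*1) + (-15 - 9) = (62 - 0*(-1))*(-8) - 24 = (62 - 1*0)*(-8) - 24 = (62 + 0)*(-8) - 24 = 62*(-8) - 24 = -496 - 24 = -520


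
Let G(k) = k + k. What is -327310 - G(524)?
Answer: -328358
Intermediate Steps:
G(k) = 2*k
-327310 - G(524) = -327310 - 2*524 = -327310 - 1*1048 = -327310 - 1048 = -328358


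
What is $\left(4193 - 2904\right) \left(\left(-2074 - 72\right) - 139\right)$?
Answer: $-2945365$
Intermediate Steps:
$\left(4193 - 2904\right) \left(\left(-2074 - 72\right) - 139\right) = 1289 \left(-2146 - 139\right) = 1289 \left(-2285\right) = -2945365$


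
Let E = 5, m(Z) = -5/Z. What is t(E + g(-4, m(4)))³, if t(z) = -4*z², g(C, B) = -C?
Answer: -34012224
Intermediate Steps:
t(E + g(-4, m(4)))³ = (-4*(5 - 1*(-4))²)³ = (-4*(5 + 4)²)³ = (-4*9²)³ = (-4*81)³ = (-324)³ = -34012224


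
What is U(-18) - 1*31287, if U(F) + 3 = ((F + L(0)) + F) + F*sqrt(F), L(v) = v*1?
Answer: -31326 - 54*I*sqrt(2) ≈ -31326.0 - 76.368*I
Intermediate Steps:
L(v) = v
U(F) = -3 + F**(3/2) + 2*F (U(F) = -3 + (((F + 0) + F) + F*sqrt(F)) = -3 + ((F + F) + F**(3/2)) = -3 + (2*F + F**(3/2)) = -3 + (F**(3/2) + 2*F) = -3 + F**(3/2) + 2*F)
U(-18) - 1*31287 = (-3 + (-18)**(3/2) + 2*(-18)) - 1*31287 = (-3 - 54*I*sqrt(2) - 36) - 31287 = (-39 - 54*I*sqrt(2)) - 31287 = -31326 - 54*I*sqrt(2)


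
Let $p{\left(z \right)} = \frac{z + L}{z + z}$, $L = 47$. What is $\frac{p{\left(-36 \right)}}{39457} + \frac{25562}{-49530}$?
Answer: $- \frac{1100298983}{2131969320} \approx -0.5161$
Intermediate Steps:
$p{\left(z \right)} = \frac{47 + z}{2 z}$ ($p{\left(z \right)} = \frac{z + 47}{z + z} = \frac{47 + z}{2 z}$)
$\frac{p{\left(-36 \right)}}{39457} + \frac{25562}{-49530} = \frac{\frac{1}{2} \frac{1}{-36} \left(47 - 36\right)}{39457} + \frac{25562}{-49530} = \frac{1}{2} \left(- \frac{1}{36}\right) 11 \cdot \frac{1}{39457} + 25562 \left(- \frac{1}{49530}\right) = \left(- \frac{11}{72}\right) \frac{1}{39457} - \frac{12781}{24765} = - \frac{1}{258264} - \frac{12781}{24765} = - \frac{1100298983}{2131969320}$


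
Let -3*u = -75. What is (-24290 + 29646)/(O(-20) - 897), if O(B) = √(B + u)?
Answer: -1201083/201151 - 1339*√5/201151 ≈ -5.9859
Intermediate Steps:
u = 25 (u = -⅓*(-75) = 25)
O(B) = √(25 + B) (O(B) = √(B + 25) = √(25 + B))
(-24290 + 29646)/(O(-20) - 897) = (-24290 + 29646)/(√(25 - 20) - 897) = 5356/(√5 - 897) = 5356/(-897 + √5)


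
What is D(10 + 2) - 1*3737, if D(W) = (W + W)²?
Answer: -3161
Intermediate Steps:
D(W) = 4*W² (D(W) = (2*W)² = 4*W²)
D(10 + 2) - 1*3737 = 4*(10 + 2)² - 1*3737 = 4*12² - 3737 = 4*144 - 3737 = 576 - 3737 = -3161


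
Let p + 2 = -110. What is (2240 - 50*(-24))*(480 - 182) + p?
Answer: 1025008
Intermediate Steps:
p = -112 (p = -2 - 110 = -112)
(2240 - 50*(-24))*(480 - 182) + p = (2240 - 50*(-24))*(480 - 182) - 112 = (2240 + 1200)*298 - 112 = 3440*298 - 112 = 1025120 - 112 = 1025008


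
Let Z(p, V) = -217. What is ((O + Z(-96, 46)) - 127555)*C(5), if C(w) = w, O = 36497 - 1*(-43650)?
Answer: -238125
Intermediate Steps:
O = 80147 (O = 36497 + 43650 = 80147)
((O + Z(-96, 46)) - 127555)*C(5) = ((80147 - 217) - 127555)*5 = (79930 - 127555)*5 = -47625*5 = -238125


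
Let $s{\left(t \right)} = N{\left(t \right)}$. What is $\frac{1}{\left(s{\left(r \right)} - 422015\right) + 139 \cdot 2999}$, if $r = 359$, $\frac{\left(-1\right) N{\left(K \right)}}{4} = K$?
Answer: $- \frac{1}{6590} \approx -0.00015175$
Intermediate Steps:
$N{\left(K \right)} = - 4 K$
$s{\left(t \right)} = - 4 t$
$\frac{1}{\left(s{\left(r \right)} - 422015\right) + 139 \cdot 2999} = \frac{1}{\left(\left(-4\right) 359 - 422015\right) + 139 \cdot 2999} = \frac{1}{\left(-1436 - 422015\right) + 416861} = \frac{1}{-423451 + 416861} = \frac{1}{-6590} = - \frac{1}{6590}$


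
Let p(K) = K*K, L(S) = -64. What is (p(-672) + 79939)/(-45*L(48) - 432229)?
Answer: -531523/429349 ≈ -1.2380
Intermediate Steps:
p(K) = K**2
(p(-672) + 79939)/(-45*L(48) - 432229) = ((-672)**2 + 79939)/(-45*(-64) - 432229) = (451584 + 79939)/(2880 - 432229) = 531523/(-429349) = 531523*(-1/429349) = -531523/429349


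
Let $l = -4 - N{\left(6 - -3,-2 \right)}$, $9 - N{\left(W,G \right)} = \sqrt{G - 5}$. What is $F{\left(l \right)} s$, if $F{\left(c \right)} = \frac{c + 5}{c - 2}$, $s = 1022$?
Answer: $\frac{64897}{116} - \frac{3577 i \sqrt{7}}{116} \approx 559.46 - 81.585 i$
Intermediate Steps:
$N{\left(W,G \right)} = 9 - \sqrt{-5 + G}$ ($N{\left(W,G \right)} = 9 - \sqrt{G - 5} = 9 - \sqrt{-5 + G}$)
$l = -13 + i \sqrt{7}$ ($l = -4 - \left(9 - \sqrt{-5 - 2}\right) = -4 - \left(9 - \sqrt{-7}\right) = -4 - \left(9 - i \sqrt{7}\right) = -13 + i \sqrt{7} \approx -13.0 + 2.6458 i$)
$F{\left(c \right)} = \frac{5 + c}{-2 + c}$
$F{\left(l \right)} s = \frac{5 - \left(13 - i \sqrt{7}\right)}{-2 - \left(13 - i \sqrt{7}\right)} 1022 = \frac{-8 + i \sqrt{7}}{-15 + i \sqrt{7}} \cdot 1022 = \frac{1022 \left(-8 + i \sqrt{7}\right)}{-15 + i \sqrt{7}}$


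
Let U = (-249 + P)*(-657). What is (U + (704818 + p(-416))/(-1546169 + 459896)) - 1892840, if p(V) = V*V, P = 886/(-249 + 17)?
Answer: -217582322856457/126007668 ≈ -1.7267e+6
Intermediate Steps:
P = -443/116 (P = 886/(-232) = 886*(-1/232) = -443/116 ≈ -3.8190)
p(V) = V²
U = 19267839/116 (U = (-249 - 443/116)*(-657) = -29327/116*(-657) = 19267839/116 ≈ 1.6610e+5)
(U + (704818 + p(-416))/(-1546169 + 459896)) - 1892840 = (19267839/116 + (704818 + (-416)²)/(-1546169 + 459896)) - 1892840 = (19267839/116 + (704818 + 173056)/(-1086273)) - 1892840 = (19267839/116 + 877874*(-1/1086273)) - 1892840 = (19267839/116 - 877874/1086273) - 1892840 = 20930031440663/126007668 - 1892840 = -217582322856457/126007668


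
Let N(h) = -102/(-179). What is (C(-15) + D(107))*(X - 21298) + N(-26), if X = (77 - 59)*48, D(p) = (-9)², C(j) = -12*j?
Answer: -954655944/179 ≈ -5.3333e+6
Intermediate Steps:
N(h) = 102/179 (N(h) = -102*(-1/179) = 102/179)
D(p) = 81
X = 864 (X = 18*48 = 864)
(C(-15) + D(107))*(X - 21298) + N(-26) = (-12*(-15) + 81)*(864 - 21298) + 102/179 = (180 + 81)*(-20434) + 102/179 = 261*(-20434) + 102/179 = -5333274 + 102/179 = -954655944/179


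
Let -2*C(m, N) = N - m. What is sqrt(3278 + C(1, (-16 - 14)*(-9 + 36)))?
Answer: sqrt(14734)/2 ≈ 60.692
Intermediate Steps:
C(m, N) = m/2 - N/2 (C(m, N) = -(N - m)/2 = m/2 - N/2)
sqrt(3278 + C(1, (-16 - 14)*(-9 + 36))) = sqrt(3278 + ((1/2)*1 - (-16 - 14)*(-9 + 36)/2)) = sqrt(3278 + (1/2 - (-15)*27)) = sqrt(3278 + (1/2 - 1/2*(-810))) = sqrt(3278 + (1/2 + 405)) = sqrt(3278 + 811/2) = sqrt(7367/2) = sqrt(14734)/2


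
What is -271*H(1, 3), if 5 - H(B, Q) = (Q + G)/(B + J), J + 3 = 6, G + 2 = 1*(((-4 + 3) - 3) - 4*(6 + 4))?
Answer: -17073/4 ≈ -4268.3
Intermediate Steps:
G = -46 (G = -2 + 1*(((-4 + 3) - 3) - 4*(6 + 4)) = -2 + 1*((-1 - 3) - 4*10) = -2 + 1*(-4 - 40) = -2 + 1*(-44) = -2 - 44 = -46)
J = 3 (J = -3 + 6 = 3)
H(B, Q) = 5 - (-46 + Q)/(3 + B) (H(B, Q) = 5 - (Q - 46)/(B + 3) = 5 - (-46 + Q)/(3 + B))
-271*H(1, 3) = -271*(61 - 1*3 + 5*1)/(3 + 1) = -271*(61 - 3 + 5)/4 = -271*63/4 = -17073/4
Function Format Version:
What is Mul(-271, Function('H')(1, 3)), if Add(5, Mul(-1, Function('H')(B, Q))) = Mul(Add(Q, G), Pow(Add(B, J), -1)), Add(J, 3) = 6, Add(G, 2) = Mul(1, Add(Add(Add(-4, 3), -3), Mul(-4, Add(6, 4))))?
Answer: Rational(-17073, 4) ≈ -4268.3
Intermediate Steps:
G = -46 (G = Add(-2, Mul(1, Add(Add(Add(-4, 3), -3), Mul(-4, Add(6, 4))))) = Add(-2, Mul(1, Add(Add(-1, -3), Mul(-4, 10)))) = Add(-2, Mul(1, Add(-4, -40))) = Add(-2, Mul(1, -44)) = Add(-2, -44) = -46)
J = 3 (J = Add(-3, 6) = 3)
Function('H')(B, Q) = Add(5, Mul(-1, Pow(Add(3, B), -1), Add(-46, Q))) (Function('H')(B, Q) = Add(5, Mul(-1, Mul(Add(Q, -46), Pow(Add(B, 3), -1)))) = Add(5, Mul(-1, Mul(Add(-46, Q), Pow(Add(3, B), -1)))) = Add(5, Mul(-1, Mul(Pow(Add(3, B), -1), Add(-46, Q)))) = Add(5, Mul(-1, Pow(Add(3, B), -1), Add(-46, Q))))
Mul(-271, Function('H')(1, 3)) = Mul(-271, Mul(Pow(Add(3, 1), -1), Add(61, Mul(-1, 3), Mul(5, 1)))) = Mul(-271, Mul(Pow(4, -1), Add(61, -3, 5))) = Mul(-271, Mul(Rational(1, 4), 63)) = Mul(-271, Rational(63, 4)) = Rational(-17073, 4)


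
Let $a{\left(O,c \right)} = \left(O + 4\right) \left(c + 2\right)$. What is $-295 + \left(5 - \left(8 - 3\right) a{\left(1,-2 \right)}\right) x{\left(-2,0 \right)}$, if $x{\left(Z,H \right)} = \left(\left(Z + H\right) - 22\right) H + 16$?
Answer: $-215$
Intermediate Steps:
$a{\left(O,c \right)} = \left(2 + c\right) \left(4 + O\right)$ ($a{\left(O,c \right)} = \left(4 + O\right) \left(2 + c\right) = \left(2 + c\right) \left(4 + O\right)$)
$x{\left(Z,H \right)} = 16 + H \left(-22 + H + Z\right)$ ($x{\left(Z,H \right)} = \left(\left(H + Z\right) - 22\right) H + 16 = \left(-22 + H + Z\right) H + 16 = H \left(-22 + H + Z\right) + 16 = 16 + H \left(-22 + H + Z\right)$)
$-295 + \left(5 - \left(8 - 3\right) a{\left(1,-2 \right)}\right) x{\left(-2,0 \right)} = -295 + \left(5 - \left(8 - 3\right) \left(8 + 2 \cdot 1 + 4 \left(-2\right) + 1 \left(-2\right)\right)\right) \left(16 + 0^{2} - 0 + 0 \left(-2\right)\right) = -295 + \left(5 - 5 \left(8 + 2 - 8 - 2\right)\right) \left(16 + 0 + 0 + 0\right) = -295 + \left(5 - 5 \cdot 0\right) 16 = -295 + \left(5 - 0\right) 16 = -295 + \left(5 + 0\right) 16 = -295 + 5 \cdot 16 = -295 + 80 = -215$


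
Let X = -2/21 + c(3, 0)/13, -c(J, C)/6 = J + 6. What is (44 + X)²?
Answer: 117765904/74529 ≈ 1580.1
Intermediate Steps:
c(J, C) = -36 - 6*J (c(J, C) = -6*(J + 6) = -6*(6 + J) = -36 - 6*J)
X = -1160/273 (X = -2/21 + (-36 - 6*3)/13 = -2*1/21 + (-36 - 18)*(1/13) = -2/21 - 54*1/13 = -2/21 - 54/13 = -1160/273 ≈ -4.2491)
(44 + X)² = (44 - 1160/273)² = (10852/273)² = 117765904/74529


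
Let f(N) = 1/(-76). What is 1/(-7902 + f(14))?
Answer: -76/600553 ≈ -0.00012655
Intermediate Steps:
f(N) = -1/76
1/(-7902 + f(14)) = 1/(-7902 - 1/76) = 1/(-600553/76) = -76/600553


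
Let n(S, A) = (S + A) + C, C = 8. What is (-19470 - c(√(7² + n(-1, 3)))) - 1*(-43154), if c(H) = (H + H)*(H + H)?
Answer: 23448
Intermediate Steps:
n(S, A) = 8 + A + S (n(S, A) = (S + A) + 8 = (A + S) + 8 = 8 + A + S)
c(H) = 4*H² (c(H) = (2*H)*(2*H) = 4*H²)
(-19470 - c(√(7² + n(-1, 3)))) - 1*(-43154) = (-19470 - 4*(√(7² + (8 + 3 - 1)))²) - 1*(-43154) = (-19470 - 4*(√(49 + 10))²) + 43154 = (-19470 - 4*(√59)²) + 43154 = (-19470 - 4*59) + 43154 = (-19470 - 1*236) + 43154 = (-19470 - 236) + 43154 = -19706 + 43154 = 23448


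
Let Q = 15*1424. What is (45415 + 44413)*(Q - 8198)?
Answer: 1182316136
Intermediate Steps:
Q = 21360
(45415 + 44413)*(Q - 8198) = (45415 + 44413)*(21360 - 8198) = 89828*13162 = 1182316136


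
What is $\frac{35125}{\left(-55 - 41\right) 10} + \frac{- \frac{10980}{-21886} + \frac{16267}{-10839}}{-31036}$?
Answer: $- \frac{2155043590427789}{58899463829952} \approx -36.589$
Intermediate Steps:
$\frac{35125}{\left(-55 - 41\right) 10} + \frac{- \frac{10980}{-21886} + \frac{16267}{-10839}}{-31036} = \frac{35125}{\left(-96\right) 10} + \left(\left(-10980\right) \left(- \frac{1}{21886}\right) + 16267 \left(- \frac{1}{10839}\right)\right) \left(- \frac{1}{31036}\right) = \frac{35125}{-960} + \left(\frac{5490}{10943} - \frac{16267}{10839}\right) \left(- \frac{1}{31036}\right) = 35125 \left(- \frac{1}{960}\right) - - \frac{118503671}{3681216489372} = - \frac{7025}{192} + \frac{118503671}{3681216489372} = - \frac{2155043590427789}{58899463829952}$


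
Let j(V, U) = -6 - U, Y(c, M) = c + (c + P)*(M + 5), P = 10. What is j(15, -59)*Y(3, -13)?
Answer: -5353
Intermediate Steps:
Y(c, M) = c + (5 + M)*(10 + c) (Y(c, M) = c + (c + 10)*(M + 5) = c + (10 + c)*(5 + M) = c + (5 + M)*(10 + c))
j(15, -59)*Y(3, -13) = (-6 - 1*(-59))*(50 + 6*3 + 10*(-13) - 13*3) = (-6 + 59)*(50 + 18 - 130 - 39) = 53*(-101) = -5353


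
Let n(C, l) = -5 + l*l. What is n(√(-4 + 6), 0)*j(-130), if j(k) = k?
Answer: 650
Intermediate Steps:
n(C, l) = -5 + l²
n(√(-4 + 6), 0)*j(-130) = (-5 + 0²)*(-130) = (-5 + 0)*(-130) = -5*(-130) = 650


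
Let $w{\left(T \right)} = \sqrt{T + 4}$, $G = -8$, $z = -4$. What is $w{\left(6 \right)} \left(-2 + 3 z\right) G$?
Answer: $112 \sqrt{10} \approx 354.18$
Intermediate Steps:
$w{\left(T \right)} = \sqrt{4 + T}$
$w{\left(6 \right)} \left(-2 + 3 z\right) G = \sqrt{4 + 6} \left(-2 + 3 \left(-4\right)\right) \left(-8\right) = \sqrt{10} \left(-2 - 12\right) \left(-8\right) = \sqrt{10} \left(-14\right) \left(-8\right) = - 14 \sqrt{10} \left(-8\right) = 112 \sqrt{10}$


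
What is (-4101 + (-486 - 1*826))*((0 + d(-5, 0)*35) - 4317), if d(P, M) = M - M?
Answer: 23367921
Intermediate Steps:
d(P, M) = 0
(-4101 + (-486 - 1*826))*((0 + d(-5, 0)*35) - 4317) = (-4101 + (-486 - 1*826))*((0 + 0*35) - 4317) = (-4101 + (-486 - 826))*((0 + 0) - 4317) = (-4101 - 1312)*(0 - 4317) = -5413*(-4317) = 23367921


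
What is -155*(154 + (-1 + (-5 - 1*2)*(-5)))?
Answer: -29140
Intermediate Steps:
-155*(154 + (-1 + (-5 - 1*2)*(-5))) = -155*(154 + (-1 + (-5 - 2)*(-5))) = -155*(154 + (-1 - 7*(-5))) = -155*(154 + (-1 + 35)) = -155*(154 + 34) = -155*188 = -29140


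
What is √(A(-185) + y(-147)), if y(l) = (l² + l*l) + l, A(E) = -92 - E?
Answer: 6*√1199 ≈ 207.76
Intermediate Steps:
y(l) = l + 2*l² (y(l) = (l² + l²) + l = 2*l² + l = l + 2*l²)
√(A(-185) + y(-147)) = √((-92 - 1*(-185)) - 147*(1 + 2*(-147))) = √((-92 + 185) - 147*(1 - 294)) = √(93 - 147*(-293)) = √(93 + 43071) = √43164 = 6*√1199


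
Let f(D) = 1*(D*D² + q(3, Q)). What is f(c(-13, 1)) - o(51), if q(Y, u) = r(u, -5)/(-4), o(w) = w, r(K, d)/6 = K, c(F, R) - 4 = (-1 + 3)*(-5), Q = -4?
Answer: -261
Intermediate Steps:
c(F, R) = -6 (c(F, R) = 4 + (-1 + 3)*(-5) = 4 + 2*(-5) = 4 - 10 = -6)
r(K, d) = 6*K
q(Y, u) = -3*u/2 (q(Y, u) = (6*u)/(-4) = (6*u)*(-¼) = -3*u/2)
f(D) = 6 + D³ (f(D) = 1*(D*D² - 3/2*(-4)) = 1*(D³ + 6) = 1*(6 + D³) = 6 + D³)
f(c(-13, 1)) - o(51) = (6 + (-6)³) - 1*51 = (6 - 216) - 51 = -210 - 51 = -261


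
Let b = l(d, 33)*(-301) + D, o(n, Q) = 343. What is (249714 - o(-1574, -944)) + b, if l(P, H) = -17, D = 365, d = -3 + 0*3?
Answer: 254853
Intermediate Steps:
d = -3 (d = -3 + 0 = -3)
b = 5482 (b = -17*(-301) + 365 = 5117 + 365 = 5482)
(249714 - o(-1574, -944)) + b = (249714 - 1*343) + 5482 = (249714 - 343) + 5482 = 249371 + 5482 = 254853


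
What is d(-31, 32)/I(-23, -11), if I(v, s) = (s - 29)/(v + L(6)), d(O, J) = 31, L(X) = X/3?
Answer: 651/40 ≈ 16.275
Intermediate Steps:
L(X) = X/3 (L(X) = X*(⅓) = X/3)
I(v, s) = (-29 + s)/(2 + v) (I(v, s) = (s - 29)/(v + (⅓)*6) = (-29 + s)/(v + 2) = (-29 + s)/(2 + v))
d(-31, 32)/I(-23, -11) = 31/(((-29 - 11)/(2 - 23))) = 31/((-40/(-21))) = 31/((-1/21*(-40))) = 31/(40/21) = 31*(21/40) = 651/40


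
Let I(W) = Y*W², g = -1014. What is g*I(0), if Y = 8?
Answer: 0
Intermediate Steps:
I(W) = 8*W²
g*I(0) = -8112*0² = -8112*0 = -1014*0 = 0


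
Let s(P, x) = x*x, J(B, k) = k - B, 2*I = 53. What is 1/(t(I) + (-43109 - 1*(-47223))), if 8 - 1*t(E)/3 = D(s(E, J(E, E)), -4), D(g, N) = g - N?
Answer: 1/4126 ≈ 0.00024237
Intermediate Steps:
I = 53/2 (I = (½)*53 = 53/2 ≈ 26.500)
s(P, x) = x²
t(E) = 12 (t(E) = 24 - 3*((E - E)² - 1*(-4)) = 24 - 3*(0² + 4) = 24 - 3*(0 + 4) = 24 - 3*4 = 24 - 12 = 12)
1/(t(I) + (-43109 - 1*(-47223))) = 1/(12 + (-43109 - 1*(-47223))) = 1/(12 + (-43109 + 47223)) = 1/(12 + 4114) = 1/4126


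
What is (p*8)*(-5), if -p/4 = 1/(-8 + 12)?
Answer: 40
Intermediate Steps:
p = -1 (p = -4/(-8 + 12) = -4/4 = -4*¼ = -1)
(p*8)*(-5) = -1*8*(-5) = -8*(-5) = 40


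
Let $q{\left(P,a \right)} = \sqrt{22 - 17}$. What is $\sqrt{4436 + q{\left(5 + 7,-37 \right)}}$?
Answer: $\sqrt{4436 + \sqrt{5}} \approx 66.62$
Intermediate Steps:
$q{\left(P,a \right)} = \sqrt{5}$
$\sqrt{4436 + q{\left(5 + 7,-37 \right)}} = \sqrt{4436 + \sqrt{5}}$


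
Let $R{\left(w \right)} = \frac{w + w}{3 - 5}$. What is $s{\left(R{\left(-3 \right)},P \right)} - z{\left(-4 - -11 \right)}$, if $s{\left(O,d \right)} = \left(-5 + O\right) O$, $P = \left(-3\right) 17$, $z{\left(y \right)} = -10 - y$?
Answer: $11$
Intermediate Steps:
$P = -51$
$R{\left(w \right)} = - w$ ($R{\left(w \right)} = \frac{2 w}{-2} = 2 w \left(- \frac{1}{2}\right) = - w$)
$s{\left(O,d \right)} = O \left(-5 + O\right)$
$s{\left(R{\left(-3 \right)},P \right)} - z{\left(-4 - -11 \right)} = \left(-1\right) \left(-3\right) \left(-5 - -3\right) - \left(-10 - \left(-4 - -11\right)\right) = 3 \left(-5 + 3\right) - \left(-10 - \left(-4 + 11\right)\right) = 3 \left(-2\right) - \left(-10 - 7\right) = -6 - \left(-10 - 7\right) = -6 - -17 = -6 + 17 = 11$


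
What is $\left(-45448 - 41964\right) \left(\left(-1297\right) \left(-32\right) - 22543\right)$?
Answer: $-1657418932$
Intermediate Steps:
$\left(-45448 - 41964\right) \left(\left(-1297\right) \left(-32\right) - 22543\right) = - 87412 \left(41504 - 22543\right) = \left(-87412\right) 18961 = -1657418932$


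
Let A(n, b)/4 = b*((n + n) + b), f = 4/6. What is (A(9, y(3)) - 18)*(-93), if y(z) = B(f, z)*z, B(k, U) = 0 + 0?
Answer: 1674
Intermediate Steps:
f = 2/3 (f = 4*(1/6) = 2/3 ≈ 0.66667)
B(k, U) = 0
y(z) = 0 (y(z) = 0*z = 0)
A(n, b) = 4*b*(b + 2*n) (A(n, b) = 4*(b*((n + n) + b)) = 4*(b*(2*n + b)) = 4*(b*(b + 2*n)) = 4*b*(b + 2*n))
(A(9, y(3)) - 18)*(-93) = (4*0*(0 + 2*9) - 18)*(-93) = (4*0*(0 + 18) - 18)*(-93) = (4*0*18 - 18)*(-93) = (0 - 18)*(-93) = -18*(-93) = 1674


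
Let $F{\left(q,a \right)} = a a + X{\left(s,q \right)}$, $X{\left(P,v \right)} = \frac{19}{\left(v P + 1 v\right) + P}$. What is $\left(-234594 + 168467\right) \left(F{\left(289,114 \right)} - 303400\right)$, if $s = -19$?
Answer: $\frac{100261711309481}{5221} \approx 1.9204 \cdot 10^{10}$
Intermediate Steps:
$X{\left(P,v \right)} = \frac{19}{P + v + P v}$ ($X{\left(P,v \right)} = \frac{19}{\left(P v + v\right) + P} = \frac{19}{\left(v + P v\right) + P} = \frac{19}{P + v + P v}$)
$F{\left(q,a \right)} = a^{2} + \frac{19}{-19 - 18 q}$ ($F{\left(q,a \right)} = a a + \frac{19}{-19 + q - 19 q} = a^{2} + \frac{19}{-19 - 18 q}$)
$\left(-234594 + 168467\right) \left(F{\left(289,114 \right)} - 303400\right) = \left(-234594 + 168467\right) \left(\frac{-19 + 114^{2} \left(19 + 18 \cdot 289\right)}{19 + 18 \cdot 289} - 303400\right) = - 66127 \left(\frac{-19 + 12996 \left(19 + 5202\right)}{19 + 5202} - 303400\right) = - 66127 \left(\frac{-19 + 12996 \cdot 5221}{5221} - 303400\right) = - 66127 \left(\frac{-19 + 67852116}{5221} - 303400\right) = - 66127 \left(\frac{1}{5221} \cdot 67852097 - 303400\right) = - 66127 \left(\frac{67852097}{5221} - 303400\right) = \left(-66127\right) \left(- \frac{1516199303}{5221}\right) = \frac{100261711309481}{5221}$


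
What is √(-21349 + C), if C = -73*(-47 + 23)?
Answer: I*√19597 ≈ 139.99*I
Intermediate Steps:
C = 1752 (C = -73*(-24) = 1752)
√(-21349 + C) = √(-21349 + 1752) = √(-19597) = I*√19597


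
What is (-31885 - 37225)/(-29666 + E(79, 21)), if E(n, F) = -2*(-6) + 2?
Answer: 34555/14826 ≈ 2.3307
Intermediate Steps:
E(n, F) = 14 (E(n, F) = 12 + 2 = 14)
(-31885 - 37225)/(-29666 + E(79, 21)) = (-31885 - 37225)/(-29666 + 14) = -69110/(-29652) = -69110*(-1/29652) = 34555/14826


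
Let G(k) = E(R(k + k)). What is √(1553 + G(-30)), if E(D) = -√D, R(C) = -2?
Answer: √(1553 - I*√2) ≈ 39.408 - 0.0179*I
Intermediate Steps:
G(k) = -I*√2 (G(k) = -√(-2) = -I*√2)
√(1553 + G(-30)) = √(1553 - I*√2)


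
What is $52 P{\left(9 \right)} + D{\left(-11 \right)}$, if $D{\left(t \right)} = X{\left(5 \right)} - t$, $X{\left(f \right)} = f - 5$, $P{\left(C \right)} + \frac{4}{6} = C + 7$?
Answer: $\frac{2425}{3} \approx 808.33$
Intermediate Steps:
$P{\left(C \right)} = \frac{19}{3} + C$ ($P{\left(C \right)} = - \frac{2}{3} + \left(C + 7\right) = - \frac{2}{3} + \left(7 + C\right) = \frac{19}{3} + C$)
$X{\left(f \right)} = -5 + f$
$D{\left(t \right)} = - t$ ($D{\left(t \right)} = \left(-5 + 5\right) - t = 0 - t = - t$)
$52 P{\left(9 \right)} + D{\left(-11 \right)} = 52 \left(\frac{19}{3} + 9\right) - -11 = 52 \cdot \frac{46}{3} + 11 = \frac{2392}{3} + 11 = \frac{2425}{3}$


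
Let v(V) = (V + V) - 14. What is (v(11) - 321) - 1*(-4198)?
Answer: 3885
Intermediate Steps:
v(V) = -14 + 2*V (v(V) = 2*V - 14 = -14 + 2*V)
(v(11) - 321) - 1*(-4198) = ((-14 + 2*11) - 321) - 1*(-4198) = ((-14 + 22) - 321) + 4198 = (8 - 321) + 4198 = -313 + 4198 = 3885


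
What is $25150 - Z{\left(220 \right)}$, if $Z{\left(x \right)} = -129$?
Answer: $25279$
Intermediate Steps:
$25150 - Z{\left(220 \right)} = 25150 - -129 = 25150 + 129 = 25279$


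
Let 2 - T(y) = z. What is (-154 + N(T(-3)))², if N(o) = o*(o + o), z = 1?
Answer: 23104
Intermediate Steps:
T(y) = 1 (T(y) = 2 - 1*1 = 2 - 1 = 1)
N(o) = 2*o² (N(o) = o*(2*o) = 2*o²)
(-154 + N(T(-3)))² = (-154 + 2*1²)² = (-154 + 2*1)² = (-154 + 2)² = (-152)² = 23104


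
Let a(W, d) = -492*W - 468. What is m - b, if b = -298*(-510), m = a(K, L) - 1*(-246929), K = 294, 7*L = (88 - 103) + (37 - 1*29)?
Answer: -50167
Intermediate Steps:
L = -1 (L = ((88 - 103) + (37 - 1*29))/7 = (-15 + (37 - 29))/7 = (-15 + 8)/7 = (⅐)*(-7) = -1)
a(W, d) = -468 - 492*W
m = 101813 (m = (-468 - 492*294) - 1*(-246929) = (-468 - 144648) + 246929 = -145116 + 246929 = 101813)
b = 151980
m - b = 101813 - 1*151980 = 101813 - 151980 = -50167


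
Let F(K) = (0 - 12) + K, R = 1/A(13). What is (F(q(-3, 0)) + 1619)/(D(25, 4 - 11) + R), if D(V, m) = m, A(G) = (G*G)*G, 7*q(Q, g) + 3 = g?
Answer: -12353731/53823 ≈ -229.53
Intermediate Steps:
q(Q, g) = -3/7 + g/7
A(G) = G³ (A(G) = G²*G = G³)
R = 1/2197 (R = 1/(13³) = 1/2197 ≈ 0.00045517)
F(K) = -12 + K
(F(q(-3, 0)) + 1619)/(D(25, 4 - 11) + R) = ((-12 + (-3/7 + (⅐)*0)) + 1619)/((4 - 11) + 1/2197) = ((-12 + (-3/7 + 0)) + 1619)/(-7 + 1/2197) = ((-12 - 3/7) + 1619)/(-15378/2197) = (-87/7 + 1619)*(-2197/15378) = (11246/7)*(-2197/15378) = -12353731/53823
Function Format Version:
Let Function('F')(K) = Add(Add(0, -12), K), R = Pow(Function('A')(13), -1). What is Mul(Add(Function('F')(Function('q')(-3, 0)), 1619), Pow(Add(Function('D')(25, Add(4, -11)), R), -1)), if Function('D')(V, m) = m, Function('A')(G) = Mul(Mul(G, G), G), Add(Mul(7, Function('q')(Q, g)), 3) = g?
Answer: Rational(-12353731, 53823) ≈ -229.53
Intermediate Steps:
Function('q')(Q, g) = Add(Rational(-3, 7), Mul(Rational(1, 7), g))
Function('A')(G) = Pow(G, 3) (Function('A')(G) = Mul(Pow(G, 2), G) = Pow(G, 3))
R = Rational(1, 2197) (R = Pow(Pow(13, 3), -1) = Pow(2197, -1) = Rational(1, 2197) ≈ 0.00045517)
Function('F')(K) = Add(-12, K)
Mul(Add(Function('F')(Function('q')(-3, 0)), 1619), Pow(Add(Function('D')(25, Add(4, -11)), R), -1)) = Mul(Add(Add(-12, Add(Rational(-3, 7), Mul(Rational(1, 7), 0))), 1619), Pow(Add(Add(4, -11), Rational(1, 2197)), -1)) = Mul(Add(Add(-12, Add(Rational(-3, 7), 0)), 1619), Pow(Add(-7, Rational(1, 2197)), -1)) = Mul(Add(Add(-12, Rational(-3, 7)), 1619), Pow(Rational(-15378, 2197), -1)) = Mul(Add(Rational(-87, 7), 1619), Rational(-2197, 15378)) = Mul(Rational(11246, 7), Rational(-2197, 15378)) = Rational(-12353731, 53823)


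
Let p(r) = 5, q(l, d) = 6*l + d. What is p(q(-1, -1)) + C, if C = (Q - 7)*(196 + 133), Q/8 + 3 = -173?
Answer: -465530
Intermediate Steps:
Q = -1408 (Q = -24 + 8*(-173) = -24 - 1384 = -1408)
C = -465535 (C = (-1408 - 7)*(196 + 133) = -1415*329 = -465535)
q(l, d) = d + 6*l
p(q(-1, -1)) + C = 5 - 465535 = -465530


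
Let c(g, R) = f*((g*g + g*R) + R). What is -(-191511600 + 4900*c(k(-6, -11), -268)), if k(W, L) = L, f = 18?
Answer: -55536600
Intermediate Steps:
c(g, R) = 18*R + 18*g**2 + 18*R*g (c(g, R) = 18*((g*g + g*R) + R) = 18*((g**2 + R*g) + R) = 18*(R + g**2 + R*g) = 18*R + 18*g**2 + 18*R*g)
-(-191511600 + 4900*c(k(-6, -11), -268)) = -(-204477000 + 88200*(-268)*(-11)) = -4900/(1/(-39084 + (-4824 + 18*121 + 53064))) = -4900/(1/(-39084 + (-4824 + 2178 + 53064))) = -4900/(1/(-39084 + 50418)) = -4900/(1/11334) = -4900/1/11334 = -4900*11334 = -55536600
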